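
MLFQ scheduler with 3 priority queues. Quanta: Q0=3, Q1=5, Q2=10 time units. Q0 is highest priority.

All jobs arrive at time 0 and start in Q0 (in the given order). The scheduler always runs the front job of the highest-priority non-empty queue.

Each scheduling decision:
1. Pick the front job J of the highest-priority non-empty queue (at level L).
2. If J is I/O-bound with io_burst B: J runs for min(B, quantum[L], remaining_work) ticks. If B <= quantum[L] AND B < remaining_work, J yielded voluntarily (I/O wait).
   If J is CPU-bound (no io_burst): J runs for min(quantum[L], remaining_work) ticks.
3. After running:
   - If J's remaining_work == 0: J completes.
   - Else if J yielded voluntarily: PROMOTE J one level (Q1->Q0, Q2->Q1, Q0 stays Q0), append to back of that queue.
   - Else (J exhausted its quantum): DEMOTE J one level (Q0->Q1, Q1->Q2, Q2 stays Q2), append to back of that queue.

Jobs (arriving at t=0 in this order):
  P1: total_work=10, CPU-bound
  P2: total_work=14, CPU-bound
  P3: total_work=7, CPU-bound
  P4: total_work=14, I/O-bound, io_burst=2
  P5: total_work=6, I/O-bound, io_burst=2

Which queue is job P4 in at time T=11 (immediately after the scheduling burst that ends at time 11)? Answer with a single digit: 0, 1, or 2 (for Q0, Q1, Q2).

t=0-3: P1@Q0 runs 3, rem=7, quantum used, demote→Q1. Q0=[P2,P3,P4,P5] Q1=[P1] Q2=[]
t=3-6: P2@Q0 runs 3, rem=11, quantum used, demote→Q1. Q0=[P3,P4,P5] Q1=[P1,P2] Q2=[]
t=6-9: P3@Q0 runs 3, rem=4, quantum used, demote→Q1. Q0=[P4,P5] Q1=[P1,P2,P3] Q2=[]
t=9-11: P4@Q0 runs 2, rem=12, I/O yield, promote→Q0. Q0=[P5,P4] Q1=[P1,P2,P3] Q2=[]
t=11-13: P5@Q0 runs 2, rem=4, I/O yield, promote→Q0. Q0=[P4,P5] Q1=[P1,P2,P3] Q2=[]
t=13-15: P4@Q0 runs 2, rem=10, I/O yield, promote→Q0. Q0=[P5,P4] Q1=[P1,P2,P3] Q2=[]
t=15-17: P5@Q0 runs 2, rem=2, I/O yield, promote→Q0. Q0=[P4,P5] Q1=[P1,P2,P3] Q2=[]
t=17-19: P4@Q0 runs 2, rem=8, I/O yield, promote→Q0. Q0=[P5,P4] Q1=[P1,P2,P3] Q2=[]
t=19-21: P5@Q0 runs 2, rem=0, completes. Q0=[P4] Q1=[P1,P2,P3] Q2=[]
t=21-23: P4@Q0 runs 2, rem=6, I/O yield, promote→Q0. Q0=[P4] Q1=[P1,P2,P3] Q2=[]
t=23-25: P4@Q0 runs 2, rem=4, I/O yield, promote→Q0. Q0=[P4] Q1=[P1,P2,P3] Q2=[]
t=25-27: P4@Q0 runs 2, rem=2, I/O yield, promote→Q0. Q0=[P4] Q1=[P1,P2,P3] Q2=[]
t=27-29: P4@Q0 runs 2, rem=0, completes. Q0=[] Q1=[P1,P2,P3] Q2=[]
t=29-34: P1@Q1 runs 5, rem=2, quantum used, demote→Q2. Q0=[] Q1=[P2,P3] Q2=[P1]
t=34-39: P2@Q1 runs 5, rem=6, quantum used, demote→Q2. Q0=[] Q1=[P3] Q2=[P1,P2]
t=39-43: P3@Q1 runs 4, rem=0, completes. Q0=[] Q1=[] Q2=[P1,P2]
t=43-45: P1@Q2 runs 2, rem=0, completes. Q0=[] Q1=[] Q2=[P2]
t=45-51: P2@Q2 runs 6, rem=0, completes. Q0=[] Q1=[] Q2=[]

Answer: 0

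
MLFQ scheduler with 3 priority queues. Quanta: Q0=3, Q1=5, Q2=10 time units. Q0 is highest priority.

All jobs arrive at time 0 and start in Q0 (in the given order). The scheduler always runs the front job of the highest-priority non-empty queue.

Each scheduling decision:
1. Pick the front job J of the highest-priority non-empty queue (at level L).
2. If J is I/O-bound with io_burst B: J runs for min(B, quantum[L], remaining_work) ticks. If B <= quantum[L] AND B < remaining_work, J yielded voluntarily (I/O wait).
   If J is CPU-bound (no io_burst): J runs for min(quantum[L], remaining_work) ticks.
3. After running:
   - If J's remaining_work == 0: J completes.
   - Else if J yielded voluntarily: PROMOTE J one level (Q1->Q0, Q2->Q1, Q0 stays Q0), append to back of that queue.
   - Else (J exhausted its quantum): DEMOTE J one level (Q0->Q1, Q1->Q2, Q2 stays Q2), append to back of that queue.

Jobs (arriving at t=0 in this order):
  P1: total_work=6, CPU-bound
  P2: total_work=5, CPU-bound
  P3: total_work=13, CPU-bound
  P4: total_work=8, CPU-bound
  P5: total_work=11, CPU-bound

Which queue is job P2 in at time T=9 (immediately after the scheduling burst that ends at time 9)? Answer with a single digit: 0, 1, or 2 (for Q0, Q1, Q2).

t=0-3: P1@Q0 runs 3, rem=3, quantum used, demote→Q1. Q0=[P2,P3,P4,P5] Q1=[P1] Q2=[]
t=3-6: P2@Q0 runs 3, rem=2, quantum used, demote→Q1. Q0=[P3,P4,P5] Q1=[P1,P2] Q2=[]
t=6-9: P3@Q0 runs 3, rem=10, quantum used, demote→Q1. Q0=[P4,P5] Q1=[P1,P2,P3] Q2=[]
t=9-12: P4@Q0 runs 3, rem=5, quantum used, demote→Q1. Q0=[P5] Q1=[P1,P2,P3,P4] Q2=[]
t=12-15: P5@Q0 runs 3, rem=8, quantum used, demote→Q1. Q0=[] Q1=[P1,P2,P3,P4,P5] Q2=[]
t=15-18: P1@Q1 runs 3, rem=0, completes. Q0=[] Q1=[P2,P3,P4,P5] Q2=[]
t=18-20: P2@Q1 runs 2, rem=0, completes. Q0=[] Q1=[P3,P4,P5] Q2=[]
t=20-25: P3@Q1 runs 5, rem=5, quantum used, demote→Q2. Q0=[] Q1=[P4,P5] Q2=[P3]
t=25-30: P4@Q1 runs 5, rem=0, completes. Q0=[] Q1=[P5] Q2=[P3]
t=30-35: P5@Q1 runs 5, rem=3, quantum used, demote→Q2. Q0=[] Q1=[] Q2=[P3,P5]
t=35-40: P3@Q2 runs 5, rem=0, completes. Q0=[] Q1=[] Q2=[P5]
t=40-43: P5@Q2 runs 3, rem=0, completes. Q0=[] Q1=[] Q2=[]

Answer: 1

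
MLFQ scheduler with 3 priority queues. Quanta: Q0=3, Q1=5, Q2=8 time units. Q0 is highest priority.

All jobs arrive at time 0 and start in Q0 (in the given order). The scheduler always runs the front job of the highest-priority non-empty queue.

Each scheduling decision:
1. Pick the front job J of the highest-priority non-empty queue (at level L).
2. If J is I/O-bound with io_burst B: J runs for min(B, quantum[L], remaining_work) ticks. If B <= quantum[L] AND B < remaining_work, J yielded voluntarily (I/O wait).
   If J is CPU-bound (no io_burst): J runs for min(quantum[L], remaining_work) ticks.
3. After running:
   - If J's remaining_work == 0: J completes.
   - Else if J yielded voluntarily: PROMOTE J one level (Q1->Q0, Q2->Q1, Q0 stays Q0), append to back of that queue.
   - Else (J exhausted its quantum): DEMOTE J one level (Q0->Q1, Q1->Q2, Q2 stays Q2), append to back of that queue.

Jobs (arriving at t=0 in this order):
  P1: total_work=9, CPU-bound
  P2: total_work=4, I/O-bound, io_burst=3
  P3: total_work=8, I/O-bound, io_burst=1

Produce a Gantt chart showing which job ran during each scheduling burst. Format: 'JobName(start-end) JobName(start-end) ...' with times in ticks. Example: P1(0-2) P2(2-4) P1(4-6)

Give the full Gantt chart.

Answer: P1(0-3) P2(3-6) P3(6-7) P2(7-8) P3(8-9) P3(9-10) P3(10-11) P3(11-12) P3(12-13) P3(13-14) P3(14-15) P1(15-20) P1(20-21)

Derivation:
t=0-3: P1@Q0 runs 3, rem=6, quantum used, demote→Q1. Q0=[P2,P3] Q1=[P1] Q2=[]
t=3-6: P2@Q0 runs 3, rem=1, I/O yield, promote→Q0. Q0=[P3,P2] Q1=[P1] Q2=[]
t=6-7: P3@Q0 runs 1, rem=7, I/O yield, promote→Q0. Q0=[P2,P3] Q1=[P1] Q2=[]
t=7-8: P2@Q0 runs 1, rem=0, completes. Q0=[P3] Q1=[P1] Q2=[]
t=8-9: P3@Q0 runs 1, rem=6, I/O yield, promote→Q0. Q0=[P3] Q1=[P1] Q2=[]
t=9-10: P3@Q0 runs 1, rem=5, I/O yield, promote→Q0. Q0=[P3] Q1=[P1] Q2=[]
t=10-11: P3@Q0 runs 1, rem=4, I/O yield, promote→Q0. Q0=[P3] Q1=[P1] Q2=[]
t=11-12: P3@Q0 runs 1, rem=3, I/O yield, promote→Q0. Q0=[P3] Q1=[P1] Q2=[]
t=12-13: P3@Q0 runs 1, rem=2, I/O yield, promote→Q0. Q0=[P3] Q1=[P1] Q2=[]
t=13-14: P3@Q0 runs 1, rem=1, I/O yield, promote→Q0. Q0=[P3] Q1=[P1] Q2=[]
t=14-15: P3@Q0 runs 1, rem=0, completes. Q0=[] Q1=[P1] Q2=[]
t=15-20: P1@Q1 runs 5, rem=1, quantum used, demote→Q2. Q0=[] Q1=[] Q2=[P1]
t=20-21: P1@Q2 runs 1, rem=0, completes. Q0=[] Q1=[] Q2=[]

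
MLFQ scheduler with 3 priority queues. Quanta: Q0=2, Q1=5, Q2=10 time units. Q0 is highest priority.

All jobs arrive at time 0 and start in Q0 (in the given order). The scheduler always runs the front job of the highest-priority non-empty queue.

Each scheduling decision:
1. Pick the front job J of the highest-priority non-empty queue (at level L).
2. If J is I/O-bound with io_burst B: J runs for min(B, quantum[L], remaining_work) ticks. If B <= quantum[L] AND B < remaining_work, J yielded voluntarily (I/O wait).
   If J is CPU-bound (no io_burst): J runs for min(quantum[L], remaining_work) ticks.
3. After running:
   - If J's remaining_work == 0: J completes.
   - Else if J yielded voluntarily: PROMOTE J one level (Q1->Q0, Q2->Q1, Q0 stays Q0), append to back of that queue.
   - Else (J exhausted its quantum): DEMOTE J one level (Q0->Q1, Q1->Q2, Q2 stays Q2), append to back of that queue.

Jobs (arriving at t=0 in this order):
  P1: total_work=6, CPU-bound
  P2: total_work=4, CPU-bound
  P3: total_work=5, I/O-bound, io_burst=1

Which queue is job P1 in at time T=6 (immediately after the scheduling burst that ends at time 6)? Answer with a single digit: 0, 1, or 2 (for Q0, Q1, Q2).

Answer: 1

Derivation:
t=0-2: P1@Q0 runs 2, rem=4, quantum used, demote→Q1. Q0=[P2,P3] Q1=[P1] Q2=[]
t=2-4: P2@Q0 runs 2, rem=2, quantum used, demote→Q1. Q0=[P3] Q1=[P1,P2] Q2=[]
t=4-5: P3@Q0 runs 1, rem=4, I/O yield, promote→Q0. Q0=[P3] Q1=[P1,P2] Q2=[]
t=5-6: P3@Q0 runs 1, rem=3, I/O yield, promote→Q0. Q0=[P3] Q1=[P1,P2] Q2=[]
t=6-7: P3@Q0 runs 1, rem=2, I/O yield, promote→Q0. Q0=[P3] Q1=[P1,P2] Q2=[]
t=7-8: P3@Q0 runs 1, rem=1, I/O yield, promote→Q0. Q0=[P3] Q1=[P1,P2] Q2=[]
t=8-9: P3@Q0 runs 1, rem=0, completes. Q0=[] Q1=[P1,P2] Q2=[]
t=9-13: P1@Q1 runs 4, rem=0, completes. Q0=[] Q1=[P2] Q2=[]
t=13-15: P2@Q1 runs 2, rem=0, completes. Q0=[] Q1=[] Q2=[]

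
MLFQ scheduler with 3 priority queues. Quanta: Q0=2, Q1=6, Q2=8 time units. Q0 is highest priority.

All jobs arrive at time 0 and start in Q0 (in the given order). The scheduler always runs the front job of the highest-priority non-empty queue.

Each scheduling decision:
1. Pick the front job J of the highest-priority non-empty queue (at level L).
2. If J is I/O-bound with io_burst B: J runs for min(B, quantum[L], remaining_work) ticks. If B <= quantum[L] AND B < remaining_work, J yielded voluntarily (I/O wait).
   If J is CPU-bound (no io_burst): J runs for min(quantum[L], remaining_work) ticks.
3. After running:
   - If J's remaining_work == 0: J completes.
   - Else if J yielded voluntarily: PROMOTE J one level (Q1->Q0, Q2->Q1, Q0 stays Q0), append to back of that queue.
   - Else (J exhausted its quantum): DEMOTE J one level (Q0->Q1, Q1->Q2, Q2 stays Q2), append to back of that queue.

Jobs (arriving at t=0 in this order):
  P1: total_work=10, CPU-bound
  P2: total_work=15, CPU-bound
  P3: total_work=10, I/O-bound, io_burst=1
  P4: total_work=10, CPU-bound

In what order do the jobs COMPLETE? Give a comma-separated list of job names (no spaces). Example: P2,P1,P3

t=0-2: P1@Q0 runs 2, rem=8, quantum used, demote→Q1. Q0=[P2,P3,P4] Q1=[P1] Q2=[]
t=2-4: P2@Q0 runs 2, rem=13, quantum used, demote→Q1. Q0=[P3,P4] Q1=[P1,P2] Q2=[]
t=4-5: P3@Q0 runs 1, rem=9, I/O yield, promote→Q0. Q0=[P4,P3] Q1=[P1,P2] Q2=[]
t=5-7: P4@Q0 runs 2, rem=8, quantum used, demote→Q1. Q0=[P3] Q1=[P1,P2,P4] Q2=[]
t=7-8: P3@Q0 runs 1, rem=8, I/O yield, promote→Q0. Q0=[P3] Q1=[P1,P2,P4] Q2=[]
t=8-9: P3@Q0 runs 1, rem=7, I/O yield, promote→Q0. Q0=[P3] Q1=[P1,P2,P4] Q2=[]
t=9-10: P3@Q0 runs 1, rem=6, I/O yield, promote→Q0. Q0=[P3] Q1=[P1,P2,P4] Q2=[]
t=10-11: P3@Q0 runs 1, rem=5, I/O yield, promote→Q0. Q0=[P3] Q1=[P1,P2,P4] Q2=[]
t=11-12: P3@Q0 runs 1, rem=4, I/O yield, promote→Q0. Q0=[P3] Q1=[P1,P2,P4] Q2=[]
t=12-13: P3@Q0 runs 1, rem=3, I/O yield, promote→Q0. Q0=[P3] Q1=[P1,P2,P4] Q2=[]
t=13-14: P3@Q0 runs 1, rem=2, I/O yield, promote→Q0. Q0=[P3] Q1=[P1,P2,P4] Q2=[]
t=14-15: P3@Q0 runs 1, rem=1, I/O yield, promote→Q0. Q0=[P3] Q1=[P1,P2,P4] Q2=[]
t=15-16: P3@Q0 runs 1, rem=0, completes. Q0=[] Q1=[P1,P2,P4] Q2=[]
t=16-22: P1@Q1 runs 6, rem=2, quantum used, demote→Q2. Q0=[] Q1=[P2,P4] Q2=[P1]
t=22-28: P2@Q1 runs 6, rem=7, quantum used, demote→Q2. Q0=[] Q1=[P4] Q2=[P1,P2]
t=28-34: P4@Q1 runs 6, rem=2, quantum used, demote→Q2. Q0=[] Q1=[] Q2=[P1,P2,P4]
t=34-36: P1@Q2 runs 2, rem=0, completes. Q0=[] Q1=[] Q2=[P2,P4]
t=36-43: P2@Q2 runs 7, rem=0, completes. Q0=[] Q1=[] Q2=[P4]
t=43-45: P4@Q2 runs 2, rem=0, completes. Q0=[] Q1=[] Q2=[]

Answer: P3,P1,P2,P4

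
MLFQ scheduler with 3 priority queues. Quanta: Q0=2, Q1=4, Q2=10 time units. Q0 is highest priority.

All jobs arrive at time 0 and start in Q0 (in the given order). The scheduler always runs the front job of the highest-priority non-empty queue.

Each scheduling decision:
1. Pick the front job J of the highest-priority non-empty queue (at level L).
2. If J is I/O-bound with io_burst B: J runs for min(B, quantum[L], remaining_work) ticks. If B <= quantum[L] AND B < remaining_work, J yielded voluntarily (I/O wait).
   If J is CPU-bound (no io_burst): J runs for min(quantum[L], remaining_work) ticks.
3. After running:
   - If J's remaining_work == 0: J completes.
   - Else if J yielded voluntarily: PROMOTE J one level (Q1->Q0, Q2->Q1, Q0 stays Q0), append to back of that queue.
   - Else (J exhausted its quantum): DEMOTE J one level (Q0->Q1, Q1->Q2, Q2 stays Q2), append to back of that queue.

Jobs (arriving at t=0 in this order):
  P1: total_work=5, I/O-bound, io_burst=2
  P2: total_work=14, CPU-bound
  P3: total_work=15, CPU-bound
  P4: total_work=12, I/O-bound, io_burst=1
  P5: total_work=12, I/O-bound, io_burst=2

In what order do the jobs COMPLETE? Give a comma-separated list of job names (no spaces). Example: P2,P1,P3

t=0-2: P1@Q0 runs 2, rem=3, I/O yield, promote→Q0. Q0=[P2,P3,P4,P5,P1] Q1=[] Q2=[]
t=2-4: P2@Q0 runs 2, rem=12, quantum used, demote→Q1. Q0=[P3,P4,P5,P1] Q1=[P2] Q2=[]
t=4-6: P3@Q0 runs 2, rem=13, quantum used, demote→Q1. Q0=[P4,P5,P1] Q1=[P2,P3] Q2=[]
t=6-7: P4@Q0 runs 1, rem=11, I/O yield, promote→Q0. Q0=[P5,P1,P4] Q1=[P2,P3] Q2=[]
t=7-9: P5@Q0 runs 2, rem=10, I/O yield, promote→Q0. Q0=[P1,P4,P5] Q1=[P2,P3] Q2=[]
t=9-11: P1@Q0 runs 2, rem=1, I/O yield, promote→Q0. Q0=[P4,P5,P1] Q1=[P2,P3] Q2=[]
t=11-12: P4@Q0 runs 1, rem=10, I/O yield, promote→Q0. Q0=[P5,P1,P4] Q1=[P2,P3] Q2=[]
t=12-14: P5@Q0 runs 2, rem=8, I/O yield, promote→Q0. Q0=[P1,P4,P5] Q1=[P2,P3] Q2=[]
t=14-15: P1@Q0 runs 1, rem=0, completes. Q0=[P4,P5] Q1=[P2,P3] Q2=[]
t=15-16: P4@Q0 runs 1, rem=9, I/O yield, promote→Q0. Q0=[P5,P4] Q1=[P2,P3] Q2=[]
t=16-18: P5@Q0 runs 2, rem=6, I/O yield, promote→Q0. Q0=[P4,P5] Q1=[P2,P3] Q2=[]
t=18-19: P4@Q0 runs 1, rem=8, I/O yield, promote→Q0. Q0=[P5,P4] Q1=[P2,P3] Q2=[]
t=19-21: P5@Q0 runs 2, rem=4, I/O yield, promote→Q0. Q0=[P4,P5] Q1=[P2,P3] Q2=[]
t=21-22: P4@Q0 runs 1, rem=7, I/O yield, promote→Q0. Q0=[P5,P4] Q1=[P2,P3] Q2=[]
t=22-24: P5@Q0 runs 2, rem=2, I/O yield, promote→Q0. Q0=[P4,P5] Q1=[P2,P3] Q2=[]
t=24-25: P4@Q0 runs 1, rem=6, I/O yield, promote→Q0. Q0=[P5,P4] Q1=[P2,P3] Q2=[]
t=25-27: P5@Q0 runs 2, rem=0, completes. Q0=[P4] Q1=[P2,P3] Q2=[]
t=27-28: P4@Q0 runs 1, rem=5, I/O yield, promote→Q0. Q0=[P4] Q1=[P2,P3] Q2=[]
t=28-29: P4@Q0 runs 1, rem=4, I/O yield, promote→Q0. Q0=[P4] Q1=[P2,P3] Q2=[]
t=29-30: P4@Q0 runs 1, rem=3, I/O yield, promote→Q0. Q0=[P4] Q1=[P2,P3] Q2=[]
t=30-31: P4@Q0 runs 1, rem=2, I/O yield, promote→Q0. Q0=[P4] Q1=[P2,P3] Q2=[]
t=31-32: P4@Q0 runs 1, rem=1, I/O yield, promote→Q0. Q0=[P4] Q1=[P2,P3] Q2=[]
t=32-33: P4@Q0 runs 1, rem=0, completes. Q0=[] Q1=[P2,P3] Q2=[]
t=33-37: P2@Q1 runs 4, rem=8, quantum used, demote→Q2. Q0=[] Q1=[P3] Q2=[P2]
t=37-41: P3@Q1 runs 4, rem=9, quantum used, demote→Q2. Q0=[] Q1=[] Q2=[P2,P3]
t=41-49: P2@Q2 runs 8, rem=0, completes. Q0=[] Q1=[] Q2=[P3]
t=49-58: P3@Q2 runs 9, rem=0, completes. Q0=[] Q1=[] Q2=[]

Answer: P1,P5,P4,P2,P3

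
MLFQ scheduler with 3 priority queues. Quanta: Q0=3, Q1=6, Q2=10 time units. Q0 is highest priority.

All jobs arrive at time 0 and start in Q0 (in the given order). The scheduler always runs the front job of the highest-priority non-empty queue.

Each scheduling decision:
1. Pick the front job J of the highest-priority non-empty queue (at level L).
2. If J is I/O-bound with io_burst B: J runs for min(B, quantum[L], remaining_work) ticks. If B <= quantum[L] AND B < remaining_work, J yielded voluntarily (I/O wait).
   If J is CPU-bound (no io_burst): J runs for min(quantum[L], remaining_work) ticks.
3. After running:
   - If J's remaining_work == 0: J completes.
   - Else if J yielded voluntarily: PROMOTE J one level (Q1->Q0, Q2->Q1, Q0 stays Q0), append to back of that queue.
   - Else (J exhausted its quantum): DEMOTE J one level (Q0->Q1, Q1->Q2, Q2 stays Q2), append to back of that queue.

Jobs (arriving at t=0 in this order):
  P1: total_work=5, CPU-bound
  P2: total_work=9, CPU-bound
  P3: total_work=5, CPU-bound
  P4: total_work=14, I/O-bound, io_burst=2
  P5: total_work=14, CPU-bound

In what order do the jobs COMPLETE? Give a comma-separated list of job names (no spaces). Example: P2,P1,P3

t=0-3: P1@Q0 runs 3, rem=2, quantum used, demote→Q1. Q0=[P2,P3,P4,P5] Q1=[P1] Q2=[]
t=3-6: P2@Q0 runs 3, rem=6, quantum used, demote→Q1. Q0=[P3,P4,P5] Q1=[P1,P2] Q2=[]
t=6-9: P3@Q0 runs 3, rem=2, quantum used, demote→Q1. Q0=[P4,P5] Q1=[P1,P2,P3] Q2=[]
t=9-11: P4@Q0 runs 2, rem=12, I/O yield, promote→Q0. Q0=[P5,P4] Q1=[P1,P2,P3] Q2=[]
t=11-14: P5@Q0 runs 3, rem=11, quantum used, demote→Q1. Q0=[P4] Q1=[P1,P2,P3,P5] Q2=[]
t=14-16: P4@Q0 runs 2, rem=10, I/O yield, promote→Q0. Q0=[P4] Q1=[P1,P2,P3,P5] Q2=[]
t=16-18: P4@Q0 runs 2, rem=8, I/O yield, promote→Q0. Q0=[P4] Q1=[P1,P2,P3,P5] Q2=[]
t=18-20: P4@Q0 runs 2, rem=6, I/O yield, promote→Q0. Q0=[P4] Q1=[P1,P2,P3,P5] Q2=[]
t=20-22: P4@Q0 runs 2, rem=4, I/O yield, promote→Q0. Q0=[P4] Q1=[P1,P2,P3,P5] Q2=[]
t=22-24: P4@Q0 runs 2, rem=2, I/O yield, promote→Q0. Q0=[P4] Q1=[P1,P2,P3,P5] Q2=[]
t=24-26: P4@Q0 runs 2, rem=0, completes. Q0=[] Q1=[P1,P2,P3,P5] Q2=[]
t=26-28: P1@Q1 runs 2, rem=0, completes. Q0=[] Q1=[P2,P3,P5] Q2=[]
t=28-34: P2@Q1 runs 6, rem=0, completes. Q0=[] Q1=[P3,P5] Q2=[]
t=34-36: P3@Q1 runs 2, rem=0, completes. Q0=[] Q1=[P5] Q2=[]
t=36-42: P5@Q1 runs 6, rem=5, quantum used, demote→Q2. Q0=[] Q1=[] Q2=[P5]
t=42-47: P5@Q2 runs 5, rem=0, completes. Q0=[] Q1=[] Q2=[]

Answer: P4,P1,P2,P3,P5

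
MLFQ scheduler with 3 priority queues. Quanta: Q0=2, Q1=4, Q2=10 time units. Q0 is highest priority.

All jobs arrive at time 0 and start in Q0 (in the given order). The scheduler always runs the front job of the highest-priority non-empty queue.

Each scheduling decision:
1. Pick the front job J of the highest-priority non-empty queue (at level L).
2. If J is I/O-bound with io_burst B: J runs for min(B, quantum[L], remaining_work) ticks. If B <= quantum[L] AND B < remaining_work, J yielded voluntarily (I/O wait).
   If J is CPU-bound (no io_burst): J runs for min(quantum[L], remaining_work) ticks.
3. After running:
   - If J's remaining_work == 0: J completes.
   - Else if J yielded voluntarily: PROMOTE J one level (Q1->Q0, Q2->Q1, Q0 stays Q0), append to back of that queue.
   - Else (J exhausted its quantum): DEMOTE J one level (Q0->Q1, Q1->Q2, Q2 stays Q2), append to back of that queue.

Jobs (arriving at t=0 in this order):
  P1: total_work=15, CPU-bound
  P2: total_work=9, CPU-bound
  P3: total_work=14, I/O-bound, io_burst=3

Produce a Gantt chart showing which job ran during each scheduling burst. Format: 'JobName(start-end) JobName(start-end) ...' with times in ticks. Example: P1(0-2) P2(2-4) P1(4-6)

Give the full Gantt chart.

Answer: P1(0-2) P2(2-4) P3(4-6) P1(6-10) P2(10-14) P3(14-17) P3(17-19) P3(19-22) P3(22-24) P3(24-26) P1(26-35) P2(35-38)

Derivation:
t=0-2: P1@Q0 runs 2, rem=13, quantum used, demote→Q1. Q0=[P2,P3] Q1=[P1] Q2=[]
t=2-4: P2@Q0 runs 2, rem=7, quantum used, demote→Q1. Q0=[P3] Q1=[P1,P2] Q2=[]
t=4-6: P3@Q0 runs 2, rem=12, quantum used, demote→Q1. Q0=[] Q1=[P1,P2,P3] Q2=[]
t=6-10: P1@Q1 runs 4, rem=9, quantum used, demote→Q2. Q0=[] Q1=[P2,P3] Q2=[P1]
t=10-14: P2@Q1 runs 4, rem=3, quantum used, demote→Q2. Q0=[] Q1=[P3] Q2=[P1,P2]
t=14-17: P3@Q1 runs 3, rem=9, I/O yield, promote→Q0. Q0=[P3] Q1=[] Q2=[P1,P2]
t=17-19: P3@Q0 runs 2, rem=7, quantum used, demote→Q1. Q0=[] Q1=[P3] Q2=[P1,P2]
t=19-22: P3@Q1 runs 3, rem=4, I/O yield, promote→Q0. Q0=[P3] Q1=[] Q2=[P1,P2]
t=22-24: P3@Q0 runs 2, rem=2, quantum used, demote→Q1. Q0=[] Q1=[P3] Q2=[P1,P2]
t=24-26: P3@Q1 runs 2, rem=0, completes. Q0=[] Q1=[] Q2=[P1,P2]
t=26-35: P1@Q2 runs 9, rem=0, completes. Q0=[] Q1=[] Q2=[P2]
t=35-38: P2@Q2 runs 3, rem=0, completes. Q0=[] Q1=[] Q2=[]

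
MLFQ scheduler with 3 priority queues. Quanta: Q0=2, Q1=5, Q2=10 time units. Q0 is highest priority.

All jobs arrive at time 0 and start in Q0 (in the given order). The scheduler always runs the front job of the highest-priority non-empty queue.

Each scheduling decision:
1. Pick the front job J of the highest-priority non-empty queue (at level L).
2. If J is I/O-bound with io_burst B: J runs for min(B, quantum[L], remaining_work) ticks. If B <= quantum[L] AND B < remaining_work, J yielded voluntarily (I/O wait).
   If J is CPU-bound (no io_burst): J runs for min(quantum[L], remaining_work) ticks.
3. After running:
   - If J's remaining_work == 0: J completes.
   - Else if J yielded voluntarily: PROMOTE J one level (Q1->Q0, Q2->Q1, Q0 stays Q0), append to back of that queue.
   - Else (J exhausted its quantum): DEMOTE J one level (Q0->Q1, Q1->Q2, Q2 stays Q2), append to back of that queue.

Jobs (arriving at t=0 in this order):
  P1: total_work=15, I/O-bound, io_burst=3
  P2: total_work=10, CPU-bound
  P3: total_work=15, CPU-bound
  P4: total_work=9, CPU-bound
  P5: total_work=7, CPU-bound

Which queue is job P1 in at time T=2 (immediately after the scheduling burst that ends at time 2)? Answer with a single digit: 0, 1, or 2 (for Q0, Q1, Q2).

t=0-2: P1@Q0 runs 2, rem=13, quantum used, demote→Q1. Q0=[P2,P3,P4,P5] Q1=[P1] Q2=[]
t=2-4: P2@Q0 runs 2, rem=8, quantum used, demote→Q1. Q0=[P3,P4,P5] Q1=[P1,P2] Q2=[]
t=4-6: P3@Q0 runs 2, rem=13, quantum used, demote→Q1. Q0=[P4,P5] Q1=[P1,P2,P3] Q2=[]
t=6-8: P4@Q0 runs 2, rem=7, quantum used, demote→Q1. Q0=[P5] Q1=[P1,P2,P3,P4] Q2=[]
t=8-10: P5@Q0 runs 2, rem=5, quantum used, demote→Q1. Q0=[] Q1=[P1,P2,P3,P4,P5] Q2=[]
t=10-13: P1@Q1 runs 3, rem=10, I/O yield, promote→Q0. Q0=[P1] Q1=[P2,P3,P4,P5] Q2=[]
t=13-15: P1@Q0 runs 2, rem=8, quantum used, demote→Q1. Q0=[] Q1=[P2,P3,P4,P5,P1] Q2=[]
t=15-20: P2@Q1 runs 5, rem=3, quantum used, demote→Q2. Q0=[] Q1=[P3,P4,P5,P1] Q2=[P2]
t=20-25: P3@Q1 runs 5, rem=8, quantum used, demote→Q2. Q0=[] Q1=[P4,P5,P1] Q2=[P2,P3]
t=25-30: P4@Q1 runs 5, rem=2, quantum used, demote→Q2. Q0=[] Q1=[P5,P1] Q2=[P2,P3,P4]
t=30-35: P5@Q1 runs 5, rem=0, completes. Q0=[] Q1=[P1] Q2=[P2,P3,P4]
t=35-38: P1@Q1 runs 3, rem=5, I/O yield, promote→Q0. Q0=[P1] Q1=[] Q2=[P2,P3,P4]
t=38-40: P1@Q0 runs 2, rem=3, quantum used, demote→Q1. Q0=[] Q1=[P1] Q2=[P2,P3,P4]
t=40-43: P1@Q1 runs 3, rem=0, completes. Q0=[] Q1=[] Q2=[P2,P3,P4]
t=43-46: P2@Q2 runs 3, rem=0, completes. Q0=[] Q1=[] Q2=[P3,P4]
t=46-54: P3@Q2 runs 8, rem=0, completes. Q0=[] Q1=[] Q2=[P4]
t=54-56: P4@Q2 runs 2, rem=0, completes. Q0=[] Q1=[] Q2=[]

Answer: 1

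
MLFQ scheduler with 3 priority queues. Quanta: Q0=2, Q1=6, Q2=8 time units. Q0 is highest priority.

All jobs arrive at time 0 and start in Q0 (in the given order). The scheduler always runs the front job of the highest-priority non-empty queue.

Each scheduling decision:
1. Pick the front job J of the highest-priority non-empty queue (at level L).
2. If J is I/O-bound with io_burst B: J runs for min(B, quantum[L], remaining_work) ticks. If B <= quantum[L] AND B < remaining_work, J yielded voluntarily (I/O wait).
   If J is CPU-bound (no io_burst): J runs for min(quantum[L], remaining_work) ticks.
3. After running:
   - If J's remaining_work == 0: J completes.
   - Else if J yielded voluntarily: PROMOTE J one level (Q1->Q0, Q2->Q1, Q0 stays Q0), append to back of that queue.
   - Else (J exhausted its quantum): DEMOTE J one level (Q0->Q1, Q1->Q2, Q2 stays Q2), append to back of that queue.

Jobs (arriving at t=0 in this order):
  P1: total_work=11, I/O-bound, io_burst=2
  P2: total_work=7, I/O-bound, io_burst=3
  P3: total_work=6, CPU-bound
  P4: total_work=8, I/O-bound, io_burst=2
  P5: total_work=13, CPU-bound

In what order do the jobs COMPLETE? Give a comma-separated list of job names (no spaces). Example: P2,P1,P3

Answer: P4,P1,P2,P3,P5

Derivation:
t=0-2: P1@Q0 runs 2, rem=9, I/O yield, promote→Q0. Q0=[P2,P3,P4,P5,P1] Q1=[] Q2=[]
t=2-4: P2@Q0 runs 2, rem=5, quantum used, demote→Q1. Q0=[P3,P4,P5,P1] Q1=[P2] Q2=[]
t=4-6: P3@Q0 runs 2, rem=4, quantum used, demote→Q1. Q0=[P4,P5,P1] Q1=[P2,P3] Q2=[]
t=6-8: P4@Q0 runs 2, rem=6, I/O yield, promote→Q0. Q0=[P5,P1,P4] Q1=[P2,P3] Q2=[]
t=8-10: P5@Q0 runs 2, rem=11, quantum used, demote→Q1. Q0=[P1,P4] Q1=[P2,P3,P5] Q2=[]
t=10-12: P1@Q0 runs 2, rem=7, I/O yield, promote→Q0. Q0=[P4,P1] Q1=[P2,P3,P5] Q2=[]
t=12-14: P4@Q0 runs 2, rem=4, I/O yield, promote→Q0. Q0=[P1,P4] Q1=[P2,P3,P5] Q2=[]
t=14-16: P1@Q0 runs 2, rem=5, I/O yield, promote→Q0. Q0=[P4,P1] Q1=[P2,P3,P5] Q2=[]
t=16-18: P4@Q0 runs 2, rem=2, I/O yield, promote→Q0. Q0=[P1,P4] Q1=[P2,P3,P5] Q2=[]
t=18-20: P1@Q0 runs 2, rem=3, I/O yield, promote→Q0. Q0=[P4,P1] Q1=[P2,P3,P5] Q2=[]
t=20-22: P4@Q0 runs 2, rem=0, completes. Q0=[P1] Q1=[P2,P3,P5] Q2=[]
t=22-24: P1@Q0 runs 2, rem=1, I/O yield, promote→Q0. Q0=[P1] Q1=[P2,P3,P5] Q2=[]
t=24-25: P1@Q0 runs 1, rem=0, completes. Q0=[] Q1=[P2,P3,P5] Q2=[]
t=25-28: P2@Q1 runs 3, rem=2, I/O yield, promote→Q0. Q0=[P2] Q1=[P3,P5] Q2=[]
t=28-30: P2@Q0 runs 2, rem=0, completes. Q0=[] Q1=[P3,P5] Q2=[]
t=30-34: P3@Q1 runs 4, rem=0, completes. Q0=[] Q1=[P5] Q2=[]
t=34-40: P5@Q1 runs 6, rem=5, quantum used, demote→Q2. Q0=[] Q1=[] Q2=[P5]
t=40-45: P5@Q2 runs 5, rem=0, completes. Q0=[] Q1=[] Q2=[]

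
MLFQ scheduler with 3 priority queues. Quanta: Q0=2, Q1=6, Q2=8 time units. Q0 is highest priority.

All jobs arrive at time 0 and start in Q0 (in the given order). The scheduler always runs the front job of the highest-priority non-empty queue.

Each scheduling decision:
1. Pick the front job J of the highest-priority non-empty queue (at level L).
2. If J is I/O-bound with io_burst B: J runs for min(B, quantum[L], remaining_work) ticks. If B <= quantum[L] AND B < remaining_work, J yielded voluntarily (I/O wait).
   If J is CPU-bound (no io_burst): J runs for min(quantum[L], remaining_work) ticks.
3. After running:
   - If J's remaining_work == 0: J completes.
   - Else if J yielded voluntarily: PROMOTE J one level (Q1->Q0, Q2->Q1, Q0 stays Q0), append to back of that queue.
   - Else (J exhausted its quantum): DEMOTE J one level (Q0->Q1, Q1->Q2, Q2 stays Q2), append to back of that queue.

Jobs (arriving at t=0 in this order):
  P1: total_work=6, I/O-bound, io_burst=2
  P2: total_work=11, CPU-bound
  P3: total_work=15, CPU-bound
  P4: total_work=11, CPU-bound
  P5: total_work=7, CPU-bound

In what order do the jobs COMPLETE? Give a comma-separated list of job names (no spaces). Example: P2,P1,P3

t=0-2: P1@Q0 runs 2, rem=4, I/O yield, promote→Q0. Q0=[P2,P3,P4,P5,P1] Q1=[] Q2=[]
t=2-4: P2@Q0 runs 2, rem=9, quantum used, demote→Q1. Q0=[P3,P4,P5,P1] Q1=[P2] Q2=[]
t=4-6: P3@Q0 runs 2, rem=13, quantum used, demote→Q1. Q0=[P4,P5,P1] Q1=[P2,P3] Q2=[]
t=6-8: P4@Q0 runs 2, rem=9, quantum used, demote→Q1. Q0=[P5,P1] Q1=[P2,P3,P4] Q2=[]
t=8-10: P5@Q0 runs 2, rem=5, quantum used, demote→Q1. Q0=[P1] Q1=[P2,P3,P4,P5] Q2=[]
t=10-12: P1@Q0 runs 2, rem=2, I/O yield, promote→Q0. Q0=[P1] Q1=[P2,P3,P4,P5] Q2=[]
t=12-14: P1@Q0 runs 2, rem=0, completes. Q0=[] Q1=[P2,P3,P4,P5] Q2=[]
t=14-20: P2@Q1 runs 6, rem=3, quantum used, demote→Q2. Q0=[] Q1=[P3,P4,P5] Q2=[P2]
t=20-26: P3@Q1 runs 6, rem=7, quantum used, demote→Q2. Q0=[] Q1=[P4,P5] Q2=[P2,P3]
t=26-32: P4@Q1 runs 6, rem=3, quantum used, demote→Q2. Q0=[] Q1=[P5] Q2=[P2,P3,P4]
t=32-37: P5@Q1 runs 5, rem=0, completes. Q0=[] Q1=[] Q2=[P2,P3,P4]
t=37-40: P2@Q2 runs 3, rem=0, completes. Q0=[] Q1=[] Q2=[P3,P4]
t=40-47: P3@Q2 runs 7, rem=0, completes. Q0=[] Q1=[] Q2=[P4]
t=47-50: P4@Q2 runs 3, rem=0, completes. Q0=[] Q1=[] Q2=[]

Answer: P1,P5,P2,P3,P4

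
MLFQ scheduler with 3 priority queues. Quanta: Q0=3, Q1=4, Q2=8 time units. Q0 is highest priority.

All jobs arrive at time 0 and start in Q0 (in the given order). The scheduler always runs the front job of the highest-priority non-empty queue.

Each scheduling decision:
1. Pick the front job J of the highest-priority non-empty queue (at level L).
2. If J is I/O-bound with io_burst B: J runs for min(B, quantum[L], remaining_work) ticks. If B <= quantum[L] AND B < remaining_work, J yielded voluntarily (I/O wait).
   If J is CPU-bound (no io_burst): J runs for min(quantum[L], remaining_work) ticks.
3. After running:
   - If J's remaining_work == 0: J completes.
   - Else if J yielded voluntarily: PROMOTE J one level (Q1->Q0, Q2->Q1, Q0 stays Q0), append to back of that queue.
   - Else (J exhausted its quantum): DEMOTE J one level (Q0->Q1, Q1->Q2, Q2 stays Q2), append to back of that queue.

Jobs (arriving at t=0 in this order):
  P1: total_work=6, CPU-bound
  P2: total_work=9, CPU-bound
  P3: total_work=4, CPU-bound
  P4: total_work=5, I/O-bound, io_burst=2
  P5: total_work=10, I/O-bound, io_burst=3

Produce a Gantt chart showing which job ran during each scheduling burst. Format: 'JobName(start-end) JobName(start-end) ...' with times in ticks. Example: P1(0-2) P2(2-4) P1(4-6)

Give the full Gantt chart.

Answer: P1(0-3) P2(3-6) P3(6-9) P4(9-11) P5(11-14) P4(14-16) P5(16-19) P4(19-20) P5(20-23) P5(23-24) P1(24-27) P2(27-31) P3(31-32) P2(32-34)

Derivation:
t=0-3: P1@Q0 runs 3, rem=3, quantum used, demote→Q1. Q0=[P2,P3,P4,P5] Q1=[P1] Q2=[]
t=3-6: P2@Q0 runs 3, rem=6, quantum used, demote→Q1. Q0=[P3,P4,P5] Q1=[P1,P2] Q2=[]
t=6-9: P3@Q0 runs 3, rem=1, quantum used, demote→Q1. Q0=[P4,P5] Q1=[P1,P2,P3] Q2=[]
t=9-11: P4@Q0 runs 2, rem=3, I/O yield, promote→Q0. Q0=[P5,P4] Q1=[P1,P2,P3] Q2=[]
t=11-14: P5@Q0 runs 3, rem=7, I/O yield, promote→Q0. Q0=[P4,P5] Q1=[P1,P2,P3] Q2=[]
t=14-16: P4@Q0 runs 2, rem=1, I/O yield, promote→Q0. Q0=[P5,P4] Q1=[P1,P2,P3] Q2=[]
t=16-19: P5@Q0 runs 3, rem=4, I/O yield, promote→Q0. Q0=[P4,P5] Q1=[P1,P2,P3] Q2=[]
t=19-20: P4@Q0 runs 1, rem=0, completes. Q0=[P5] Q1=[P1,P2,P3] Q2=[]
t=20-23: P5@Q0 runs 3, rem=1, I/O yield, promote→Q0. Q0=[P5] Q1=[P1,P2,P3] Q2=[]
t=23-24: P5@Q0 runs 1, rem=0, completes. Q0=[] Q1=[P1,P2,P3] Q2=[]
t=24-27: P1@Q1 runs 3, rem=0, completes. Q0=[] Q1=[P2,P3] Q2=[]
t=27-31: P2@Q1 runs 4, rem=2, quantum used, demote→Q2. Q0=[] Q1=[P3] Q2=[P2]
t=31-32: P3@Q1 runs 1, rem=0, completes. Q0=[] Q1=[] Q2=[P2]
t=32-34: P2@Q2 runs 2, rem=0, completes. Q0=[] Q1=[] Q2=[]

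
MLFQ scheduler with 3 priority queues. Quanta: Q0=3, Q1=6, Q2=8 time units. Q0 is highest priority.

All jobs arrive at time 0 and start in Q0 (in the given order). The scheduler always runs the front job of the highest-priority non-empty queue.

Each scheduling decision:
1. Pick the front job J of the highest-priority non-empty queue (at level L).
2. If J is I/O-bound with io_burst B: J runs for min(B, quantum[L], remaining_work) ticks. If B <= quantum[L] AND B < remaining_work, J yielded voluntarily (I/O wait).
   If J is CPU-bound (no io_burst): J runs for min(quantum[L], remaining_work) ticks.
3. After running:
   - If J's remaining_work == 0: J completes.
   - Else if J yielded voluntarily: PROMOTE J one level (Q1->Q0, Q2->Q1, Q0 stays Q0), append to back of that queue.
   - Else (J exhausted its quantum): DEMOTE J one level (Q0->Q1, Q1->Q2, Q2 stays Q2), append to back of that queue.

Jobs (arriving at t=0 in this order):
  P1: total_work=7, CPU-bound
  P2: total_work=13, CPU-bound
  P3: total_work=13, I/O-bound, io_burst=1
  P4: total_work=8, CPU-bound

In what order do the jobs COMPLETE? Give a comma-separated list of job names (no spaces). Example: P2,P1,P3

Answer: P3,P1,P4,P2

Derivation:
t=0-3: P1@Q0 runs 3, rem=4, quantum used, demote→Q1. Q0=[P2,P3,P4] Q1=[P1] Q2=[]
t=3-6: P2@Q0 runs 3, rem=10, quantum used, demote→Q1. Q0=[P3,P4] Q1=[P1,P2] Q2=[]
t=6-7: P3@Q0 runs 1, rem=12, I/O yield, promote→Q0. Q0=[P4,P3] Q1=[P1,P2] Q2=[]
t=7-10: P4@Q0 runs 3, rem=5, quantum used, demote→Q1. Q0=[P3] Q1=[P1,P2,P4] Q2=[]
t=10-11: P3@Q0 runs 1, rem=11, I/O yield, promote→Q0. Q0=[P3] Q1=[P1,P2,P4] Q2=[]
t=11-12: P3@Q0 runs 1, rem=10, I/O yield, promote→Q0. Q0=[P3] Q1=[P1,P2,P4] Q2=[]
t=12-13: P3@Q0 runs 1, rem=9, I/O yield, promote→Q0. Q0=[P3] Q1=[P1,P2,P4] Q2=[]
t=13-14: P3@Q0 runs 1, rem=8, I/O yield, promote→Q0. Q0=[P3] Q1=[P1,P2,P4] Q2=[]
t=14-15: P3@Q0 runs 1, rem=7, I/O yield, promote→Q0. Q0=[P3] Q1=[P1,P2,P4] Q2=[]
t=15-16: P3@Q0 runs 1, rem=6, I/O yield, promote→Q0. Q0=[P3] Q1=[P1,P2,P4] Q2=[]
t=16-17: P3@Q0 runs 1, rem=5, I/O yield, promote→Q0. Q0=[P3] Q1=[P1,P2,P4] Q2=[]
t=17-18: P3@Q0 runs 1, rem=4, I/O yield, promote→Q0. Q0=[P3] Q1=[P1,P2,P4] Q2=[]
t=18-19: P3@Q0 runs 1, rem=3, I/O yield, promote→Q0. Q0=[P3] Q1=[P1,P2,P4] Q2=[]
t=19-20: P3@Q0 runs 1, rem=2, I/O yield, promote→Q0. Q0=[P3] Q1=[P1,P2,P4] Q2=[]
t=20-21: P3@Q0 runs 1, rem=1, I/O yield, promote→Q0. Q0=[P3] Q1=[P1,P2,P4] Q2=[]
t=21-22: P3@Q0 runs 1, rem=0, completes. Q0=[] Q1=[P1,P2,P4] Q2=[]
t=22-26: P1@Q1 runs 4, rem=0, completes. Q0=[] Q1=[P2,P4] Q2=[]
t=26-32: P2@Q1 runs 6, rem=4, quantum used, demote→Q2. Q0=[] Q1=[P4] Q2=[P2]
t=32-37: P4@Q1 runs 5, rem=0, completes. Q0=[] Q1=[] Q2=[P2]
t=37-41: P2@Q2 runs 4, rem=0, completes. Q0=[] Q1=[] Q2=[]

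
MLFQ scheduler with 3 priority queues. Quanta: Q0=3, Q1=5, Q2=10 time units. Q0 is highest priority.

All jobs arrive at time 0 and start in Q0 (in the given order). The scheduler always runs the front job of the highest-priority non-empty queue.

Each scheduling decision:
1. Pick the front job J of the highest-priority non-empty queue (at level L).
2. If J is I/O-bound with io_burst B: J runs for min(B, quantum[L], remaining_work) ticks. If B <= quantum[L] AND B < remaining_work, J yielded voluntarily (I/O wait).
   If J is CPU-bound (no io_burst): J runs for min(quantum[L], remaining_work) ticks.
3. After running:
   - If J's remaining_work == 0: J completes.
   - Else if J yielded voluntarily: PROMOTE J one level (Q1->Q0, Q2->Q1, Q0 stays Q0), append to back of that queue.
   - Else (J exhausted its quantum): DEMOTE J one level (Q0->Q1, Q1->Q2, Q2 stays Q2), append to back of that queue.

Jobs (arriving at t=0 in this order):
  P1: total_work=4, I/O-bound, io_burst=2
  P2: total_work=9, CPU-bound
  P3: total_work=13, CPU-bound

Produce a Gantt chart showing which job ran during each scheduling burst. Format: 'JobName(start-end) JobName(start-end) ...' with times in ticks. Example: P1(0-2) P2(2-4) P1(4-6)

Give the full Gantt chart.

Answer: P1(0-2) P2(2-5) P3(5-8) P1(8-10) P2(10-15) P3(15-20) P2(20-21) P3(21-26)

Derivation:
t=0-2: P1@Q0 runs 2, rem=2, I/O yield, promote→Q0. Q0=[P2,P3,P1] Q1=[] Q2=[]
t=2-5: P2@Q0 runs 3, rem=6, quantum used, demote→Q1. Q0=[P3,P1] Q1=[P2] Q2=[]
t=5-8: P3@Q0 runs 3, rem=10, quantum used, demote→Q1. Q0=[P1] Q1=[P2,P3] Q2=[]
t=8-10: P1@Q0 runs 2, rem=0, completes. Q0=[] Q1=[P2,P3] Q2=[]
t=10-15: P2@Q1 runs 5, rem=1, quantum used, demote→Q2. Q0=[] Q1=[P3] Q2=[P2]
t=15-20: P3@Q1 runs 5, rem=5, quantum used, demote→Q2. Q0=[] Q1=[] Q2=[P2,P3]
t=20-21: P2@Q2 runs 1, rem=0, completes. Q0=[] Q1=[] Q2=[P3]
t=21-26: P3@Q2 runs 5, rem=0, completes. Q0=[] Q1=[] Q2=[]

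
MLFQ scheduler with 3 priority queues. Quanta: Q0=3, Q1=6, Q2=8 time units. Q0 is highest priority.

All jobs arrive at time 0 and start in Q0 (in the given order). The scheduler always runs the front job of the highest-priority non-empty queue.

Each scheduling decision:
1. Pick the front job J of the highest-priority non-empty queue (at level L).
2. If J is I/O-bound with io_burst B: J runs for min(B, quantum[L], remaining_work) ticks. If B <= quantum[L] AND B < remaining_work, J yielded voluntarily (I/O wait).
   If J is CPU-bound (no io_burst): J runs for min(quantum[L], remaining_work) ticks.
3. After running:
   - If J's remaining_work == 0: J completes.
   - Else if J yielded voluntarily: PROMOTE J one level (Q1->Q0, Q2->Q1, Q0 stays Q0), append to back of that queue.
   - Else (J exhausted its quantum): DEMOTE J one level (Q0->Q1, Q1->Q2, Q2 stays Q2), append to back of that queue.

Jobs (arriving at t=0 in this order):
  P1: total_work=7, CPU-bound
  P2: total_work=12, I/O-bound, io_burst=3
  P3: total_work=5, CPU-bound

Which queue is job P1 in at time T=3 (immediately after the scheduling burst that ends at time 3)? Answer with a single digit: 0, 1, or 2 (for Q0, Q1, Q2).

Answer: 1

Derivation:
t=0-3: P1@Q0 runs 3, rem=4, quantum used, demote→Q1. Q0=[P2,P3] Q1=[P1] Q2=[]
t=3-6: P2@Q0 runs 3, rem=9, I/O yield, promote→Q0. Q0=[P3,P2] Q1=[P1] Q2=[]
t=6-9: P3@Q0 runs 3, rem=2, quantum used, demote→Q1. Q0=[P2] Q1=[P1,P3] Q2=[]
t=9-12: P2@Q0 runs 3, rem=6, I/O yield, promote→Q0. Q0=[P2] Q1=[P1,P3] Q2=[]
t=12-15: P2@Q0 runs 3, rem=3, I/O yield, promote→Q0. Q0=[P2] Q1=[P1,P3] Q2=[]
t=15-18: P2@Q0 runs 3, rem=0, completes. Q0=[] Q1=[P1,P3] Q2=[]
t=18-22: P1@Q1 runs 4, rem=0, completes. Q0=[] Q1=[P3] Q2=[]
t=22-24: P3@Q1 runs 2, rem=0, completes. Q0=[] Q1=[] Q2=[]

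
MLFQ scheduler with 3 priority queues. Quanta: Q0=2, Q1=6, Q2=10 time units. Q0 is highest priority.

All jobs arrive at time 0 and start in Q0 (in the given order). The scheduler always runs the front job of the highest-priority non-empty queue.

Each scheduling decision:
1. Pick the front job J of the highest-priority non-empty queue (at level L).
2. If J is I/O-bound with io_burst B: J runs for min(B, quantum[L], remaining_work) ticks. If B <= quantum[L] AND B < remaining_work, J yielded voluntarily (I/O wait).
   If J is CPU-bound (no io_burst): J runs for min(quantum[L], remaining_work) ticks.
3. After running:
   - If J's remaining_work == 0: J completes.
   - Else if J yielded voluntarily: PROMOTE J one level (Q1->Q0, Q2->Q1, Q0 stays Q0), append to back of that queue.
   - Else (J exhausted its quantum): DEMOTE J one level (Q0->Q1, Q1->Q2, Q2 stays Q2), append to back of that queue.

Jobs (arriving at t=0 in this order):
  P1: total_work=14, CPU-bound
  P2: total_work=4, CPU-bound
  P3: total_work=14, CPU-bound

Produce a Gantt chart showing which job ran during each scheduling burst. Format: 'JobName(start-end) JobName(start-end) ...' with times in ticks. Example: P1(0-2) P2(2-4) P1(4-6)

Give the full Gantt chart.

t=0-2: P1@Q0 runs 2, rem=12, quantum used, demote→Q1. Q0=[P2,P3] Q1=[P1] Q2=[]
t=2-4: P2@Q0 runs 2, rem=2, quantum used, demote→Q1. Q0=[P3] Q1=[P1,P2] Q2=[]
t=4-6: P3@Q0 runs 2, rem=12, quantum used, demote→Q1. Q0=[] Q1=[P1,P2,P3] Q2=[]
t=6-12: P1@Q1 runs 6, rem=6, quantum used, demote→Q2. Q0=[] Q1=[P2,P3] Q2=[P1]
t=12-14: P2@Q1 runs 2, rem=0, completes. Q0=[] Q1=[P3] Q2=[P1]
t=14-20: P3@Q1 runs 6, rem=6, quantum used, demote→Q2. Q0=[] Q1=[] Q2=[P1,P3]
t=20-26: P1@Q2 runs 6, rem=0, completes. Q0=[] Q1=[] Q2=[P3]
t=26-32: P3@Q2 runs 6, rem=0, completes. Q0=[] Q1=[] Q2=[]

Answer: P1(0-2) P2(2-4) P3(4-6) P1(6-12) P2(12-14) P3(14-20) P1(20-26) P3(26-32)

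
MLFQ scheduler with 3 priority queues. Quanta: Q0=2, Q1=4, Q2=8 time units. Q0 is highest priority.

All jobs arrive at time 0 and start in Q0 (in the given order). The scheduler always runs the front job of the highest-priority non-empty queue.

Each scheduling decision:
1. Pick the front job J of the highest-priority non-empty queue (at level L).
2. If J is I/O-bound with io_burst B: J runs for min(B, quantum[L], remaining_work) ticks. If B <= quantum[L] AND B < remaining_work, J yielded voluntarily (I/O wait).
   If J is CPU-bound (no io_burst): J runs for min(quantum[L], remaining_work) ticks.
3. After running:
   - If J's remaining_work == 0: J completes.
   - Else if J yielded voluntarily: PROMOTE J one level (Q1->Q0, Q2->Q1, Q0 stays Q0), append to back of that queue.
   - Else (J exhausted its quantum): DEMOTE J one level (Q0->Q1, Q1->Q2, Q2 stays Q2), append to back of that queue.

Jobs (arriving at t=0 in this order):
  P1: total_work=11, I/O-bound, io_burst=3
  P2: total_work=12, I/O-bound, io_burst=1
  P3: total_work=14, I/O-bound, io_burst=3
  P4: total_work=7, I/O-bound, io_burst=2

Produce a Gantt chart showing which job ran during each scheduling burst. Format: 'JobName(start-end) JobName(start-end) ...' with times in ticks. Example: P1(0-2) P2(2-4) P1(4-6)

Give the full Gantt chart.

t=0-2: P1@Q0 runs 2, rem=9, quantum used, demote→Q1. Q0=[P2,P3,P4] Q1=[P1] Q2=[]
t=2-3: P2@Q0 runs 1, rem=11, I/O yield, promote→Q0. Q0=[P3,P4,P2] Q1=[P1] Q2=[]
t=3-5: P3@Q0 runs 2, rem=12, quantum used, demote→Q1. Q0=[P4,P2] Q1=[P1,P3] Q2=[]
t=5-7: P4@Q0 runs 2, rem=5, I/O yield, promote→Q0. Q0=[P2,P4] Q1=[P1,P3] Q2=[]
t=7-8: P2@Q0 runs 1, rem=10, I/O yield, promote→Q0. Q0=[P4,P2] Q1=[P1,P3] Q2=[]
t=8-10: P4@Q0 runs 2, rem=3, I/O yield, promote→Q0. Q0=[P2,P4] Q1=[P1,P3] Q2=[]
t=10-11: P2@Q0 runs 1, rem=9, I/O yield, promote→Q0. Q0=[P4,P2] Q1=[P1,P3] Q2=[]
t=11-13: P4@Q0 runs 2, rem=1, I/O yield, promote→Q0. Q0=[P2,P4] Q1=[P1,P3] Q2=[]
t=13-14: P2@Q0 runs 1, rem=8, I/O yield, promote→Q0. Q0=[P4,P2] Q1=[P1,P3] Q2=[]
t=14-15: P4@Q0 runs 1, rem=0, completes. Q0=[P2] Q1=[P1,P3] Q2=[]
t=15-16: P2@Q0 runs 1, rem=7, I/O yield, promote→Q0. Q0=[P2] Q1=[P1,P3] Q2=[]
t=16-17: P2@Q0 runs 1, rem=6, I/O yield, promote→Q0. Q0=[P2] Q1=[P1,P3] Q2=[]
t=17-18: P2@Q0 runs 1, rem=5, I/O yield, promote→Q0. Q0=[P2] Q1=[P1,P3] Q2=[]
t=18-19: P2@Q0 runs 1, rem=4, I/O yield, promote→Q0. Q0=[P2] Q1=[P1,P3] Q2=[]
t=19-20: P2@Q0 runs 1, rem=3, I/O yield, promote→Q0. Q0=[P2] Q1=[P1,P3] Q2=[]
t=20-21: P2@Q0 runs 1, rem=2, I/O yield, promote→Q0. Q0=[P2] Q1=[P1,P3] Q2=[]
t=21-22: P2@Q0 runs 1, rem=1, I/O yield, promote→Q0. Q0=[P2] Q1=[P1,P3] Q2=[]
t=22-23: P2@Q0 runs 1, rem=0, completes. Q0=[] Q1=[P1,P3] Q2=[]
t=23-26: P1@Q1 runs 3, rem=6, I/O yield, promote→Q0. Q0=[P1] Q1=[P3] Q2=[]
t=26-28: P1@Q0 runs 2, rem=4, quantum used, demote→Q1. Q0=[] Q1=[P3,P1] Q2=[]
t=28-31: P3@Q1 runs 3, rem=9, I/O yield, promote→Q0. Q0=[P3] Q1=[P1] Q2=[]
t=31-33: P3@Q0 runs 2, rem=7, quantum used, demote→Q1. Q0=[] Q1=[P1,P3] Q2=[]
t=33-36: P1@Q1 runs 3, rem=1, I/O yield, promote→Q0. Q0=[P1] Q1=[P3] Q2=[]
t=36-37: P1@Q0 runs 1, rem=0, completes. Q0=[] Q1=[P3] Q2=[]
t=37-40: P3@Q1 runs 3, rem=4, I/O yield, promote→Q0. Q0=[P3] Q1=[] Q2=[]
t=40-42: P3@Q0 runs 2, rem=2, quantum used, demote→Q1. Q0=[] Q1=[P3] Q2=[]
t=42-44: P3@Q1 runs 2, rem=0, completes. Q0=[] Q1=[] Q2=[]

Answer: P1(0-2) P2(2-3) P3(3-5) P4(5-7) P2(7-8) P4(8-10) P2(10-11) P4(11-13) P2(13-14) P4(14-15) P2(15-16) P2(16-17) P2(17-18) P2(18-19) P2(19-20) P2(20-21) P2(21-22) P2(22-23) P1(23-26) P1(26-28) P3(28-31) P3(31-33) P1(33-36) P1(36-37) P3(37-40) P3(40-42) P3(42-44)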